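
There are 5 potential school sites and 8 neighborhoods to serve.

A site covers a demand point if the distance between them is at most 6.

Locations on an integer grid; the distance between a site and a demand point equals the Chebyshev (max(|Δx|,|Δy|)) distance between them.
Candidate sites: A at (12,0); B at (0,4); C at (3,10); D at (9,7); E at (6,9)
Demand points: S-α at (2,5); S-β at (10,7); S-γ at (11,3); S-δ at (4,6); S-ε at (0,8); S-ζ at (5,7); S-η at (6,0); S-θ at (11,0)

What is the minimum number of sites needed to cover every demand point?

2

Coverage sets (demand points within 6 of each site):
  A: {S-γ, S-η, S-θ}
  B: {S-α, S-δ, S-ε, S-ζ, S-η}
  C: {S-α, S-δ, S-ε, S-ζ}
  D: {S-β, S-γ, S-δ, S-ζ}
  E: {S-α, S-β, S-γ, S-δ, S-ε, S-ζ}
No single site covers all 8 demand points.
But {A, E} covers everything, so the minimum is 2.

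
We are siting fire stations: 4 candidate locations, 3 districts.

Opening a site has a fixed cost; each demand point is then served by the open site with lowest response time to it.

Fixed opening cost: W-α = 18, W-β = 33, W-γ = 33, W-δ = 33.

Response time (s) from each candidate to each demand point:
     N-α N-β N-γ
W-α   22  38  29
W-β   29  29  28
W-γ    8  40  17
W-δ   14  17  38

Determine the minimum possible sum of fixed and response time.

98

Open {W-γ}: assign each demand point to its cheapest open site.
  N-α→W-γ 8, N-β→W-γ 40, N-γ→W-γ 17
  response time 65, fixed 33 → total 98.
Compare {W-δ}: response time 69 + fixed 33 = 102.
Compare {W-α}: response time 89 + fixed 18 = 107.
Compare {W-γ, W-δ}: response time 42 + fixed 66 = 108.
All other subsets cost ≥ 102. Minimum total cost: 98.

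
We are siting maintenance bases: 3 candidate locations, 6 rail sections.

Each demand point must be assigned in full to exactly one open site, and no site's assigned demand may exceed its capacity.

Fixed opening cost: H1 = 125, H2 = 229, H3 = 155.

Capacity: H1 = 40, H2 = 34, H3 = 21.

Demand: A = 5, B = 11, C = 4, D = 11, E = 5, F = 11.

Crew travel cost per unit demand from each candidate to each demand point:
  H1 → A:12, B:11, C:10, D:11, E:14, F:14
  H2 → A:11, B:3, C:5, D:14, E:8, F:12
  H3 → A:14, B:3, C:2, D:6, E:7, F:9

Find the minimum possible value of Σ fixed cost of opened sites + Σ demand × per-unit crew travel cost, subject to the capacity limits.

Open {H1, H3}; cheapest assignment that respects the capacities:
  H1 (cap 40, load 27): A, D, F — cost 5×12 + 11×11 + 11×14 = 335
  H3 (cap 21, load 20): B, C, E — cost 11×3 + 4×2 + 5×7 = 76
  Shipping 411, fixed 280 → total 691.
  Any other capacity-feasible assignment to {H1, H3} ships for at least 411.
Compare {H2, H3}: its best feasible assignment gives total 713.
Compare {H1, H2}: its best feasible assignment gives total 760.
Every other set of open sites that can feasibly serve all demand totals ≥ 713 even under its best assignment. Minimum: 691.

691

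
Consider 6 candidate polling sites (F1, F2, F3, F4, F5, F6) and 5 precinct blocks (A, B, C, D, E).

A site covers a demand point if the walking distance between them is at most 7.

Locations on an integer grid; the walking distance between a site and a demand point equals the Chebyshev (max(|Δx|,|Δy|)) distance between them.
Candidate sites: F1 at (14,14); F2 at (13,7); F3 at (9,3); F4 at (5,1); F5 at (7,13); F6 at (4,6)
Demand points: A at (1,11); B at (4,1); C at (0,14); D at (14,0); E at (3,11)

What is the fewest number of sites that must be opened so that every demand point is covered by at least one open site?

2

Coverage sets (demand points within 7 of each site):
  F1: {}
  F2: {D}
  F3: {B, D}
  F4: {B}
  F5: {A, C, E}
  F6: {A, B, E}
No single site covers all 5 demand points.
But {F3, F5} covers everything, so the minimum is 2.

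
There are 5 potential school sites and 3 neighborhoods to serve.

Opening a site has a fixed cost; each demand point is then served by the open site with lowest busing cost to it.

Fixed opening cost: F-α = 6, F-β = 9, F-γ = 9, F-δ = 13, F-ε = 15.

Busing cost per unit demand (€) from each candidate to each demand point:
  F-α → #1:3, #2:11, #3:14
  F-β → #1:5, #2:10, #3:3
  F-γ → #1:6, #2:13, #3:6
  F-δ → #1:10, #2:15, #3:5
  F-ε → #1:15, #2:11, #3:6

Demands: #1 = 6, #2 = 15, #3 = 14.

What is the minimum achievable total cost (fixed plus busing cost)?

225

Open {F-α, F-β}: assign each demand point to its cheapest open site.
  #1→F-α 6×3=18, #2→F-β 15×10=150, #3→F-β 14×3=42
  busing cost 210, fixed 15 → total 225.
Compare {F-β}: busing cost 222 + fixed 9 = 231.
Compare {F-α, F-β, F-γ}: busing cost 210 + fixed 24 = 234.
Compare {F-α, F-β, F-δ}: busing cost 210 + fixed 28 = 238.
All other subsets cost ≥ 231. Minimum total cost: 225.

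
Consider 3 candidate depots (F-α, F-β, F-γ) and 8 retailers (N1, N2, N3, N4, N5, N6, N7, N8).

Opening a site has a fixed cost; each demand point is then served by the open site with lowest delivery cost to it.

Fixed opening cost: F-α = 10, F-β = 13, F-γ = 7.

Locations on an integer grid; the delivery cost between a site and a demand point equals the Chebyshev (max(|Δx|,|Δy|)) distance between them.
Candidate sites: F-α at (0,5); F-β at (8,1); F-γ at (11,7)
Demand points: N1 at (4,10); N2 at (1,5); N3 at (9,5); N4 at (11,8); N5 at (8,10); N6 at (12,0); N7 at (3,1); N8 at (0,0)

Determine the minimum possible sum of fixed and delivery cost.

45

Open {F-α, F-γ}: assign each demand point to its cheapest open site.
  N1→F-α 5, N2→F-α 1, N3→F-γ 2, N4→F-γ 1, N5→F-γ 3, N6→F-γ 7, N7→F-α 4, N8→F-α 5
  delivery cost 28, fixed 17 → total 45.
Compare {F-α, F-β, F-γ}: delivery cost 25 + fixed 30 = 55.
Compare {F-γ}: delivery cost 49 + fixed 7 = 56.
Compare {F-β, F-γ}: delivery cost 37 + fixed 20 = 57.
All other subsets cost ≥ 55. Minimum total cost: 45.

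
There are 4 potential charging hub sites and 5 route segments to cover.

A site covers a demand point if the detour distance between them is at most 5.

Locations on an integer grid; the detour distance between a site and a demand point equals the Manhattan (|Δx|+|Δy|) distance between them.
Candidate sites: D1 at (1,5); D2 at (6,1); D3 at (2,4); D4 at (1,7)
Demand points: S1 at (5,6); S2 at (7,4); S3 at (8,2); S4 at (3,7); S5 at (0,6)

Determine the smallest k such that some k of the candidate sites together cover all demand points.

2

Coverage sets (demand points within 5 of each site):
  D1: {S1, S4, S5}
  D2: {S2, S3}
  D3: {S1, S2, S4, S5}
  D4: {S1, S4, S5}
No single site covers all 5 demand points.
But {D1, D2} covers everything, so the minimum is 2.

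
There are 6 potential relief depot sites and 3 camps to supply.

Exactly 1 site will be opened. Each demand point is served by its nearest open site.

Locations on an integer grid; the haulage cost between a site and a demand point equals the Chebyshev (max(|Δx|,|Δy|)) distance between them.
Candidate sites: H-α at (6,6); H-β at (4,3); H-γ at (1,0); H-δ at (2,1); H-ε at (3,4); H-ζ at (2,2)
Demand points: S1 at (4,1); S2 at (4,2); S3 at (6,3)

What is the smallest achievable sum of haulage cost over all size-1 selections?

Open {H-β}.
  S1→H-β 2, S2→H-β 1, S3→H-β 2  ⇒ total 5.
Compare {H-δ}: total 8.
Compare {H-ε}: total 8.
No size-1 selection does better; minimum is 5.

5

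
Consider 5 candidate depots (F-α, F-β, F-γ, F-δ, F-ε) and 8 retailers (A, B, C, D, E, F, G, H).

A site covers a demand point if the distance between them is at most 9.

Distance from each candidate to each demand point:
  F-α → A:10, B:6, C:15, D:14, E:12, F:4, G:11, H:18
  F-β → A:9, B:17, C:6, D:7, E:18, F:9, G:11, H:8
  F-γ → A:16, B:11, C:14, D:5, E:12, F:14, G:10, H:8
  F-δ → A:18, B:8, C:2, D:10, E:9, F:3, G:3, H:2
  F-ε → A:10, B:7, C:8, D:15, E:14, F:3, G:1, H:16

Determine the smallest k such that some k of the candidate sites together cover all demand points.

2

Coverage sets (demand points within 9 of each site):
  F-α: {B, F}
  F-β: {A, C, D, F, H}
  F-γ: {D, H}
  F-δ: {B, C, E, F, G, H}
  F-ε: {B, C, F, G}
No single site covers all 8 demand points.
But {F-β, F-δ} covers everything, so the minimum is 2.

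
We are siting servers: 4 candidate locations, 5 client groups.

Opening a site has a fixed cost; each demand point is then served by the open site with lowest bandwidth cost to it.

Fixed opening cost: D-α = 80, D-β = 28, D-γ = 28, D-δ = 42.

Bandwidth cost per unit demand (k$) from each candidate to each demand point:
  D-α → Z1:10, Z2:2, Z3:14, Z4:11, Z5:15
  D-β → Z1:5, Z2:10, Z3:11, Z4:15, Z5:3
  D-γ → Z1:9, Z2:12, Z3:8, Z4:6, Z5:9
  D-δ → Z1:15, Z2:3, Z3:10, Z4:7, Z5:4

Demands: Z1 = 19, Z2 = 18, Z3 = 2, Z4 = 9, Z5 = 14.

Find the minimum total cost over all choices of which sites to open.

Open {D-β, D-δ}: assign each demand point to its cheapest open site.
  Z1→D-β 19×5=95, Z2→D-δ 18×3=54, Z3→D-δ 2×10=20, Z4→D-δ 9×7=63, Z5→D-β 14×3=42
  bandwidth cost 274, fixed 70 → total 344.
Compare {D-β, D-γ, D-δ}: bandwidth cost 261 + fixed 98 = 359.
Compare {D-α, D-β, D-γ}: bandwidth cost 243 + fixed 136 = 379.
Compare {D-α, D-β}: bandwidth cost 294 + fixed 108 = 402.
All other subsets cost ≥ 359. Minimum total cost: 344.

344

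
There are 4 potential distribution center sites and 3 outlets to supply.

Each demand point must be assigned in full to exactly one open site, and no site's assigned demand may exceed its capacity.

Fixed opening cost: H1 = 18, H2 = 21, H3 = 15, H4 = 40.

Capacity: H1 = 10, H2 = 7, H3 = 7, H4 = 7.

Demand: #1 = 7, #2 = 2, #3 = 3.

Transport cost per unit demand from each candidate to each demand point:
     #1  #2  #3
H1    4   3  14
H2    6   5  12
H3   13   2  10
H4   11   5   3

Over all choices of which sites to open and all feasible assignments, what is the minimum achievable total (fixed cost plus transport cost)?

95

Open {H1, H3}; cheapest assignment that respects the capacities:
  H1 (cap 10, load 7): #1 — cost 7×4 = 28
  H3 (cap 7, load 5): #2, #3 — cost 2×2 + 3×10 = 34
  Shipping 62, fixed 33 → total 95.
  Any other capacity-feasible assignment to {H1, H3} ships for at least 62.
Compare {H1, H4}: its best feasible assignment gives total 101.
Compare {H1, H2}: its best feasible assignment gives total 109.
Every other set of open sites that can feasibly serve all demand totals ≥ 101 even under its best assignment. Minimum: 95.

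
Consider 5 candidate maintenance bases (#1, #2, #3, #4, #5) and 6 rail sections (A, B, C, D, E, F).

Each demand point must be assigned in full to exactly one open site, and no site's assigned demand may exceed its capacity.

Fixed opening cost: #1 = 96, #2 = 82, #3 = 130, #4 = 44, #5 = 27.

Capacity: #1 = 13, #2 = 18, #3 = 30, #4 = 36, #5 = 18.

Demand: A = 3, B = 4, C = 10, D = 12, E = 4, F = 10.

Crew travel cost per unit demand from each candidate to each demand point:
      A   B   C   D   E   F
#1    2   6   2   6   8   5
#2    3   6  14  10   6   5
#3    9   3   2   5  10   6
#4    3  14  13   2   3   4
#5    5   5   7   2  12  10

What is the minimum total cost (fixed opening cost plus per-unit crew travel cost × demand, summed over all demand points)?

246

Open {#4, #5}; cheapest assignment that respects the capacities:
  #4 (cap 36, load 29): A, D, E, F — cost 3×3 + 12×2 + 4×3 + 10×4 = 85
  #5 (cap 18, load 14): B, C — cost 4×5 + 10×7 = 90
  Shipping 175, fixed 71 → total 246.
  Any other capacity-feasible assignment to {#4, #5} ships for at least 175.
Compare {#1, #4, #5}: its best feasible assignment gives total 289.
Compare {#3, #4}: its best feasible assignment gives total 291.
Every other set of open sites that can feasibly serve all demand totals ≥ 289 even under its best assignment. Minimum: 246.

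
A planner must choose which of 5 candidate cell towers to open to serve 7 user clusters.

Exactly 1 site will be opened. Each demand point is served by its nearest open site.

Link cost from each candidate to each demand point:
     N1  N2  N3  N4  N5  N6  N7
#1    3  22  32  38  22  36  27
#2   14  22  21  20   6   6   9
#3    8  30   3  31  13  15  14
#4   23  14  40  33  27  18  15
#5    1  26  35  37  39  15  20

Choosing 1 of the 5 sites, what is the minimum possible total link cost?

98

Open {#2}.
  N1→#2 14, N2→#2 22, N3→#2 21, N4→#2 20, N5→#2 6, N6→#2 6, N7→#2 9  ⇒ total 98.
Compare {#3}: total 114.
Compare {#4}: total 170.
No size-1 selection does better; minimum is 98.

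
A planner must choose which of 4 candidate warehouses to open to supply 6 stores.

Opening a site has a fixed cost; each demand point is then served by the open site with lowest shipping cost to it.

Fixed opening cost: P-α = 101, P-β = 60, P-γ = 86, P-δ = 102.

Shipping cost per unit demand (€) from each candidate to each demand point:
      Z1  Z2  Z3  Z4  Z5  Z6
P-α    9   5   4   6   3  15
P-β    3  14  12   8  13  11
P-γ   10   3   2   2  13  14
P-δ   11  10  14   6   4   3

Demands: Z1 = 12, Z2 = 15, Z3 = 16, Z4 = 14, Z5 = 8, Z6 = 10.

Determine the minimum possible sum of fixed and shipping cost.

Open {P-β, P-γ, P-δ}: assign each demand point to its cheapest open site.
  Z1→P-β 12×3=36, Z2→P-γ 15×3=45, Z3→P-γ 16×2=32, Z4→P-γ 14×2=28, Z5→P-δ 8×4=32, Z6→P-δ 10×3=30
  shipping cost 203, fixed 248 → total 451.
Compare {P-γ, P-δ}: shipping cost 287 + fixed 188 = 475.
Compare {P-β, P-γ}: shipping cost 355 + fixed 146 = 501.
Compare {P-α, P-β, P-γ}: shipping cost 275 + fixed 247 = 522.
All other subsets cost ≥ 475. Minimum total cost: 451.

451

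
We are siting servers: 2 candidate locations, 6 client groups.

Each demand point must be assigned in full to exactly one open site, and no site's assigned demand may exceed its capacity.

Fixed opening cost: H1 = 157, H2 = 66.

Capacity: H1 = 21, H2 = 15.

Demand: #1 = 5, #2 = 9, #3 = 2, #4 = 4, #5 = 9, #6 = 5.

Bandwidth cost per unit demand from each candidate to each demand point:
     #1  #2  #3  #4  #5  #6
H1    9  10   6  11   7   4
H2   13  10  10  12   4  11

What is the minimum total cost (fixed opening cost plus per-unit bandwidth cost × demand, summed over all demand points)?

Open {H1, H2}; cheapest assignment that respects the capacities:
  H1 (cap 21, load 21): #1, #2, #3, #6 — cost 5×9 + 9×10 + 2×6 + 5×4 = 167
  H2 (cap 15, load 13): #4, #5 — cost 4×12 + 9×4 = 84
  Shipping 251, fixed 223 → total 474.
  Any other capacity-feasible assignment to {H1, H2} ships for at least 251.
Total demand is 34 and no other set of sites has combined capacity ≥ 34, so {H1, H2} is the only feasible choice of open sites. Minimum: 474.

474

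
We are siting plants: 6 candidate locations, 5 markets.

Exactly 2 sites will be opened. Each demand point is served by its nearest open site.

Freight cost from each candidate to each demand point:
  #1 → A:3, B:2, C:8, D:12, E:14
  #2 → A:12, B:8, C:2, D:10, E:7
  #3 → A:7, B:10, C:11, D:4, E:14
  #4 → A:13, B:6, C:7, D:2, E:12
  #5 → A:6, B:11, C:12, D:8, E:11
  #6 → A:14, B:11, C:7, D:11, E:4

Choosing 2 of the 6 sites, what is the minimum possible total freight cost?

Open {#1, #2}.
  A→#1 3, B→#1 2, C→#2 2, D→#2 10, E→#2 7  ⇒ total 24.
Compare {#1, #4}: total 26.
Compare {#1, #6}: total 27.
No size-2 selection does better; minimum is 24.

24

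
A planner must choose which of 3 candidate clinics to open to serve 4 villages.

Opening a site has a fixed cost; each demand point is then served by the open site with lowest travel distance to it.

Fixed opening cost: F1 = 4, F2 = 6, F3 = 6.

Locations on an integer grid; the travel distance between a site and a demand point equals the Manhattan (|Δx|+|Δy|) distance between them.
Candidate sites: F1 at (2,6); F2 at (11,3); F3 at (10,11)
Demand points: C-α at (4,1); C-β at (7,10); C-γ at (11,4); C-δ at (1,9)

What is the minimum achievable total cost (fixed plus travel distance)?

Open {F1, F2}: assign each demand point to its cheapest open site.
  C-α→F1 7, C-β→F1 9, C-γ→F2 1, C-δ→F1 4
  travel distance 21, fixed 10 → total 31.
Compare {F1, F2, F3}: travel distance 16 + fixed 16 = 32.
Compare {F1, F3}: travel distance 23 + fixed 10 = 33.
Compare {F1}: travel distance 31 + fixed 4 = 35.
All other subsets cost ≥ 32. Minimum total cost: 31.

31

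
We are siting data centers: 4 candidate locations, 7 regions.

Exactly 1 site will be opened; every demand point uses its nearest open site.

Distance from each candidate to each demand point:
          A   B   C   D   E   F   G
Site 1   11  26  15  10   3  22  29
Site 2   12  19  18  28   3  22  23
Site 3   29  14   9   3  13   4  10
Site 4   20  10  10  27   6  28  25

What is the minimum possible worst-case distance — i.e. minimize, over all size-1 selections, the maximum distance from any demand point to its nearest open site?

Open {Site 2}.
  Farthest demand point is D at distance 28 (to Site 2); all others are ≤ 28.
With {Site 4} the worst case is 28.
With {Site 1} the worst case is 29.
No size-1 selection achieves below 28.

28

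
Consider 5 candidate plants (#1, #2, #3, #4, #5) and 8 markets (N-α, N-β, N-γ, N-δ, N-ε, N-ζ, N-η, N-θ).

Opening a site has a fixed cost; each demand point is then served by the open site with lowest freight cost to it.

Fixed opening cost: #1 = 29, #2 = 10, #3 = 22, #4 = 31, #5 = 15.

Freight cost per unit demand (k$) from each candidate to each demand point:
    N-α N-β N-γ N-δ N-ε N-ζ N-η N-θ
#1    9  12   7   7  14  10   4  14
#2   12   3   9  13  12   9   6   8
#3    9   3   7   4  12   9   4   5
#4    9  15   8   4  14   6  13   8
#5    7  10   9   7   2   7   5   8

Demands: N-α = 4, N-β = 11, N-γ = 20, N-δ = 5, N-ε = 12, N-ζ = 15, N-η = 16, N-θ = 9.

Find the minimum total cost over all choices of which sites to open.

Open {#3, #5}: assign each demand point to its cheapest open site.
  N-α→#5 4×7=28, N-β→#3 11×3=33, N-γ→#3 20×7=140, N-δ→#3 5×4=20, N-ε→#5 12×2=24, N-ζ→#5 15×7=105, N-η→#3 16×4=64, N-θ→#3 9×5=45
  freight cost 459, fixed 37 → total 496.
Compare {#2, #3, #5}: freight cost 459 + fixed 47 = 506.
Compare {#3, #4, #5}: freight cost 444 + fixed 68 = 512.
Compare {#2, #3, #4, #5}: freight cost 444 + fixed 78 = 522.
All other subsets cost ≥ 506. Minimum total cost: 496.

496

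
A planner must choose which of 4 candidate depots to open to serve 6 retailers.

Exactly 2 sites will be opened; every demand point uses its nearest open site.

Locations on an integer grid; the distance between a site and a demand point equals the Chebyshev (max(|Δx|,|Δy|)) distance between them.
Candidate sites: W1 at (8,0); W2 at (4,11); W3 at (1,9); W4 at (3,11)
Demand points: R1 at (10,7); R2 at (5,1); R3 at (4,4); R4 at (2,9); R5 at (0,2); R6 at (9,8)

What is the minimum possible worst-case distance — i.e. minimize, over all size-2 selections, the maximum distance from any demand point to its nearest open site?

Open {W1, W2}.
  Farthest demand point is R5 at distance 8 (to W1); all others are ≤ 8.
With {W1, W3} the worst case is 8.
With {W1, W4} the worst case is 8.
No size-2 selection achieves below 8.

8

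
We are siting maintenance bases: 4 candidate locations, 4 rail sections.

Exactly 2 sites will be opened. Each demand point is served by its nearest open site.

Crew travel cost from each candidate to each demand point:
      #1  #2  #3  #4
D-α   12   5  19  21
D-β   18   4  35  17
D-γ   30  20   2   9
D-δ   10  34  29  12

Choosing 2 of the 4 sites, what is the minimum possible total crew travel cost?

28

Open {D-α, D-γ}.
  #1→D-α 12, #2→D-α 5, #3→D-γ 2, #4→D-γ 9  ⇒ total 28.
Compare {D-β, D-γ}: total 33.
Compare {D-γ, D-δ}: total 41.
No size-2 selection does better; minimum is 28.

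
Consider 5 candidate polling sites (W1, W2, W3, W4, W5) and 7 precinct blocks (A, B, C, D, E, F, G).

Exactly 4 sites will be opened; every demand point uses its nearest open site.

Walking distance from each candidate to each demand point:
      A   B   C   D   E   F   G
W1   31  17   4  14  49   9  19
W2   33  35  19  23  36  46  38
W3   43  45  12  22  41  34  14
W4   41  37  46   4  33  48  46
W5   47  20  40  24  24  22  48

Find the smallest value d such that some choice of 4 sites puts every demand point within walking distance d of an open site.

Open {W1, W2, W3, W5}.
  Farthest demand point is A at walking distance 31 (to W1); all others are ≤ 31.
With {W1, W2, W4, W5} the worst case is 31.
With {W1, W3, W4, W5} the worst case is 31.
No size-4 selection achieves below 31.

31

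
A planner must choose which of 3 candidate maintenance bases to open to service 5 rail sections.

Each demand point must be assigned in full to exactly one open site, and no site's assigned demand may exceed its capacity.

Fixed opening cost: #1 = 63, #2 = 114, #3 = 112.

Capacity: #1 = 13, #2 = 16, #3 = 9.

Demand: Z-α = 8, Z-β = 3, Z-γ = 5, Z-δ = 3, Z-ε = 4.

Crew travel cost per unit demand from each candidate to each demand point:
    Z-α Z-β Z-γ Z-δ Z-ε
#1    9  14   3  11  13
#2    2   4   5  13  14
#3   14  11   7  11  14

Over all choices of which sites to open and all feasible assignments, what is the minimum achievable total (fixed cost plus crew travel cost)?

Open {#1, #2}; cheapest assignment that respects the capacities:
  #1 (cap 13, load 12): Z-γ, Z-δ, Z-ε — cost 5×3 + 3×11 + 4×13 = 100
  #2 (cap 16, load 11): Z-α, Z-β — cost 8×2 + 3×4 = 28
  Shipping 128, fixed 177 → total 305.
  Any other capacity-feasible assignment to {#1, #2} ships for at least 128.
Compare {#2, #3}: its best feasible assignment gives total 368.
Compare {#1, #2, #3}: its best feasible assignment gives total 417.
Every other set of open sites that can feasibly serve all demand totals ≥ 368 even under its best assignment. Minimum: 305.

305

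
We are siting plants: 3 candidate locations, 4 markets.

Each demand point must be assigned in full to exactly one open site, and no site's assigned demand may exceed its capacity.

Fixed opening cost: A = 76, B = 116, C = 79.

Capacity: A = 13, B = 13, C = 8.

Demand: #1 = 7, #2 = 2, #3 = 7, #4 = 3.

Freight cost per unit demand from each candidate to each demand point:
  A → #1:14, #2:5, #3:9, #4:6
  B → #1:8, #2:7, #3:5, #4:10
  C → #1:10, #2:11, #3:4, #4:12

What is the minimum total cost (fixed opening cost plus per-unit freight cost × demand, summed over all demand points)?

Open {A, C}; cheapest assignment that respects the capacities:
  A (cap 13, load 12): #1, #2, #4 — cost 7×14 + 2×5 + 3×6 = 126
  C (cap 8, load 7): #3 — cost 7×4 = 28
  Shipping 154, fixed 155 → total 309.
  Any other capacity-feasible assignment to {A, C} ships for at least 154.
Compare {B, C}: its best feasible assignment gives total 323.
Compare {A, B}: its best feasible assignment gives total 339.
Every other set of open sites that can feasibly serve all demand totals ≥ 323 even under its best assignment. Minimum: 309.

309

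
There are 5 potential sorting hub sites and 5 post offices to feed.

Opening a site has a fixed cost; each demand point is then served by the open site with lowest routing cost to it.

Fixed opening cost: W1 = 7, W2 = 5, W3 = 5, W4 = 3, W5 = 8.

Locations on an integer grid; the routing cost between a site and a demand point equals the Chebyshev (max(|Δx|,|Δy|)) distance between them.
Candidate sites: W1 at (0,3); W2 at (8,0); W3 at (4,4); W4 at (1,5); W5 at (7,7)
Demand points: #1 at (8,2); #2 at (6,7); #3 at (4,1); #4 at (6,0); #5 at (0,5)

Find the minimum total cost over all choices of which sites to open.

Open {W2, W4}: assign each demand point to its cheapest open site.
  #1→W2 2, #2→W4 5, #3→W2 4, #4→W2 2, #5→W4 1
  routing cost 14, fixed 8 → total 22.
Compare {W3}: routing cost 18 + fixed 5 = 23.
Compare {W3, W4}: routing cost 15 + fixed 8 = 23.
Compare {W2, W3}: routing cost 14 + fixed 10 = 24.
All other subsets cost ≥ 23. Minimum total cost: 22.

22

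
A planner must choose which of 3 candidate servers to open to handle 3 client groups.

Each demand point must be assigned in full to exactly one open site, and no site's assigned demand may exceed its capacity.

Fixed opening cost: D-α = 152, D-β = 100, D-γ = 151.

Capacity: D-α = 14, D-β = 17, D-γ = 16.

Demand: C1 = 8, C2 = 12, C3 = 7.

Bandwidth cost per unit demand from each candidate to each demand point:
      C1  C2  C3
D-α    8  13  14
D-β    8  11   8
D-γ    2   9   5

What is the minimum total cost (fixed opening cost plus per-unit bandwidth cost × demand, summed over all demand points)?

434

Open {D-β, D-γ}; cheapest assignment that respects the capacities:
  D-β (cap 17, load 12): C2 — cost 12×11 = 132
  D-γ (cap 16, load 15): C1, C3 — cost 8×2 + 7×5 = 51
  Shipping 183, fixed 251 → total 434.
  Any other capacity-feasible assignment to {D-β, D-γ} ships for at least 183.
Compare {D-α, D-γ}: its best feasible assignment gives total 510.
Compare {D-α, D-β}: its best feasible assignment gives total 528.
Every other set of open sites that can feasibly serve all demand totals ≥ 510 even under its best assignment. Minimum: 434.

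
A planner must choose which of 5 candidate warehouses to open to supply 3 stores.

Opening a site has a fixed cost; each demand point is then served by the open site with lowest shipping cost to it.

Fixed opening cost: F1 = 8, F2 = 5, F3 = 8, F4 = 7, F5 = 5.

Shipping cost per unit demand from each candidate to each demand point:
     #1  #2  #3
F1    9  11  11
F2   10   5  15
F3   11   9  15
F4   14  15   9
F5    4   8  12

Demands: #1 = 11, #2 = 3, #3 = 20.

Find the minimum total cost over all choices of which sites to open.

Open {F2, F4, F5}: assign each demand point to its cheapest open site.
  #1→F5 11×4=44, #2→F2 3×5=15, #3→F4 20×9=180
  shipping cost 239, fixed 17 → total 256.
Compare {F4, F5}: shipping cost 248 + fixed 12 = 260.
Compare {F1, F2, F4, F5}: shipping cost 239 + fixed 25 = 264.
Compare {F2, F3, F4, F5}: shipping cost 239 + fixed 25 = 264.
All other subsets cost ≥ 260. Minimum total cost: 256.

256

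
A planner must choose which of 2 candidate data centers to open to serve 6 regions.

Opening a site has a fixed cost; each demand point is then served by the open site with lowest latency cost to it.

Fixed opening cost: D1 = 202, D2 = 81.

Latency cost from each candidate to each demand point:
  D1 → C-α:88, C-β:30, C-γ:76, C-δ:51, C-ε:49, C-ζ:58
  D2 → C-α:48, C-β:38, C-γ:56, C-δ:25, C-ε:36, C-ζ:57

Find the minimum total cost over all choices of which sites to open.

Open {D2}: assign each demand point to its cheapest open site.
  C-α→D2 48, C-β→D2 38, C-γ→D2 56, C-δ→D2 25, C-ε→D2 36, C-ζ→D2 57
  latency cost 260, fixed 81 → total 341.
Compare {D1, D2}: latency cost 252 + fixed 283 = 535.
Compare {D1}: latency cost 352 + fixed 202 = 554.

341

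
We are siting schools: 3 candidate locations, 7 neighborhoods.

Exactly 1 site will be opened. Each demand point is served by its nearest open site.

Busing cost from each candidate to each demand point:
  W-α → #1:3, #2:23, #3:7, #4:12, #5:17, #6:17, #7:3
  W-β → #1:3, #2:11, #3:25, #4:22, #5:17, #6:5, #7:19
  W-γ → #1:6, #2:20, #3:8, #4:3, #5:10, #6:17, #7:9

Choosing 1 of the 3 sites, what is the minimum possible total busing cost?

73

Open {W-γ}.
  #1→W-γ 6, #2→W-γ 20, #3→W-γ 8, #4→W-γ 3, #5→W-γ 10, #6→W-γ 17, #7→W-γ 9  ⇒ total 73.
Compare {W-α}: total 82.
Compare {W-β}: total 102.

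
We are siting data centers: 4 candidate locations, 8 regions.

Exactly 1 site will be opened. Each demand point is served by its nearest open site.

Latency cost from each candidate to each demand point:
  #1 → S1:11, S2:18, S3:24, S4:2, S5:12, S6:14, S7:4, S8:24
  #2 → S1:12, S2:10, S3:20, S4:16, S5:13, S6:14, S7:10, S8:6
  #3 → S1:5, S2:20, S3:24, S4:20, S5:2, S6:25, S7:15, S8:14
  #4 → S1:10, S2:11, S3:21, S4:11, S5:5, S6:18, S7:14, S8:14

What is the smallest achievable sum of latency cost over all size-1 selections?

Open {#2}.
  S1→#2 12, S2→#2 10, S3→#2 20, S4→#2 16, S5→#2 13, S6→#2 14, S7→#2 10, S8→#2 6  ⇒ total 101.
Compare {#4}: total 104.
Compare {#1}: total 109.
No size-1 selection does better; minimum is 101.

101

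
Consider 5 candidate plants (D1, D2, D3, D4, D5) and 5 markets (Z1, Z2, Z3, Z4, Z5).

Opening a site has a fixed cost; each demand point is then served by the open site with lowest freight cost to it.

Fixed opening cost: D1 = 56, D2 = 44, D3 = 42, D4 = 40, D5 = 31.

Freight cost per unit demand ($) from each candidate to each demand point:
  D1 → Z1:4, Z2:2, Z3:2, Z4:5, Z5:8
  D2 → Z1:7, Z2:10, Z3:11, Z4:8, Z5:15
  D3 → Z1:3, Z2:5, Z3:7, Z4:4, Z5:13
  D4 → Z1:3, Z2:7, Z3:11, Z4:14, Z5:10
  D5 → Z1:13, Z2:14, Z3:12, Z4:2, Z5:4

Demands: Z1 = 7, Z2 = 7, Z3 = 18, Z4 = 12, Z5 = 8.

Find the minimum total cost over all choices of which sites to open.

Open {D1, D5}: assign each demand point to its cheapest open site.
  Z1→D1 7×4=28, Z2→D1 7×2=14, Z3→D1 18×2=36, Z4→D5 12×2=24, Z5→D5 8×4=32
  freight cost 134, fixed 87 → total 221.
Compare {D1, D4, D5}: freight cost 127 + fixed 127 = 254.
Compare {D1, D3, D5}: freight cost 127 + fixed 129 = 256.
Compare {D1}: freight cost 202 + fixed 56 = 258.
All other subsets cost ≥ 254. Minimum total cost: 221.

221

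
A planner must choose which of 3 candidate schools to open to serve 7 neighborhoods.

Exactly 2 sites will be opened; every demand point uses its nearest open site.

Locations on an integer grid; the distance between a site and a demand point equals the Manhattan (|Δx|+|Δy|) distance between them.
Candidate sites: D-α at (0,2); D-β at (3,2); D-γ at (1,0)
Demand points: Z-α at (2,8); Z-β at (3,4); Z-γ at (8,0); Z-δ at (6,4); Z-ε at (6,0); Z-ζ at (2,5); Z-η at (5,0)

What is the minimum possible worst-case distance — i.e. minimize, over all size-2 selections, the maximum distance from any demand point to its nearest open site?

7

Open {D-α, D-β}.
  Farthest demand point is Z-α at distance 7 (to D-β); all others are ≤ 7.
With {D-β, D-γ} the worst case is 7.
With {D-α, D-γ} the worst case is 8.
No size-2 selection achieves below 7.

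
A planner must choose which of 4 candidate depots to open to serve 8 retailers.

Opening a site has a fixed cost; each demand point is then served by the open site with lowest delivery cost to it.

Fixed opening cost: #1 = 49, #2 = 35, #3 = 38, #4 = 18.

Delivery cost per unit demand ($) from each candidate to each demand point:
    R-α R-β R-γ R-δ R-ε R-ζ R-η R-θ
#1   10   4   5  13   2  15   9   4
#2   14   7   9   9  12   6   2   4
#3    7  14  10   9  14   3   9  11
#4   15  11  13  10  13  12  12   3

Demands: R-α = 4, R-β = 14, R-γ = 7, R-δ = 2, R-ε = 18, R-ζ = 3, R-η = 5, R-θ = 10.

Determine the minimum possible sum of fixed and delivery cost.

337

Open {#1, #2}: assign each demand point to its cheapest open site.
  R-α→#1 4×10=40, R-β→#1 14×4=56, R-γ→#1 7×5=35, R-δ→#2 2×9=18, R-ε→#1 18×2=36, R-ζ→#2 3×6=18, R-η→#2 5×2=10, R-θ→#1 10×4=40
  delivery cost 253, fixed 84 → total 337.
Compare {#1, #2, #4}: delivery cost 243 + fixed 102 = 345.
Compare {#1, #3}: delivery cost 267 + fixed 87 = 354.
Compare {#1, #2, #3}: delivery cost 232 + fixed 122 = 354.
All other subsets cost ≥ 345. Minimum total cost: 337.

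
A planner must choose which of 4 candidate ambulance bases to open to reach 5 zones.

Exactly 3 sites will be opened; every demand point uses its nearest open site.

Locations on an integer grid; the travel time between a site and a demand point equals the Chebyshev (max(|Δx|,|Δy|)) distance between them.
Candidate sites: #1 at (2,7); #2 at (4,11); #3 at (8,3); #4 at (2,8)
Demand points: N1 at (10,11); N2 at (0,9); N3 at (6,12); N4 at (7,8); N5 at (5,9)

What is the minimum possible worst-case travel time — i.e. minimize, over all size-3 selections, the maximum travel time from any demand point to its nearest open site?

6

Open {#1, #2, #3}.
  Farthest demand point is N1 at travel time 6 (to #2); all others are ≤ 6.
With {#1, #2, #4} the worst case is 6.
With {#2, #3, #4} the worst case is 6.
No size-3 selection achieves below 6.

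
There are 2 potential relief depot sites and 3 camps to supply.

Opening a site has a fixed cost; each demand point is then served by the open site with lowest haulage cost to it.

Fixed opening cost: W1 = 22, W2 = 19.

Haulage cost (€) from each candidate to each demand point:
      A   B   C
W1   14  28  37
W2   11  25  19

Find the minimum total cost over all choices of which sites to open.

74

Open {W2}: assign each demand point to its cheapest open site.
  A→W2 11, B→W2 25, C→W2 19
  haulage cost 55, fixed 19 → total 74.
Compare {W1, W2}: haulage cost 55 + fixed 41 = 96.
Compare {W1}: haulage cost 79 + fixed 22 = 101.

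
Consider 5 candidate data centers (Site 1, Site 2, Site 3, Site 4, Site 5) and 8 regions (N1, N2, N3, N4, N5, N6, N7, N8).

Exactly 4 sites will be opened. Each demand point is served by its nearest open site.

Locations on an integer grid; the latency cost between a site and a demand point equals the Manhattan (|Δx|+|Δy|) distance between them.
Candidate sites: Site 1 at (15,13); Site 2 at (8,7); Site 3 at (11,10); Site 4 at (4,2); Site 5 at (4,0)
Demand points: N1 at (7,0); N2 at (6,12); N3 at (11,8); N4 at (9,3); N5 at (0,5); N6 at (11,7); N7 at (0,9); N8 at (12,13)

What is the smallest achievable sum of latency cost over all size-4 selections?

Open {Site 2, Site 3, Site 4, Site 5}.
  N1→Site 5 3, N2→Site 2 7, N3→Site 3 2, N4→Site 2 5, N5→Site 4 7, N6→Site 2 3, N7→Site 2 10, N8→Site 3 4  ⇒ total 41.
Compare {Site 1, Site 2, Site 3, Site 4}: total 42.
Compare {Site 1, Site 2, Site 3, Site 5}: total 42.
No size-4 selection does better; minimum is 41.

41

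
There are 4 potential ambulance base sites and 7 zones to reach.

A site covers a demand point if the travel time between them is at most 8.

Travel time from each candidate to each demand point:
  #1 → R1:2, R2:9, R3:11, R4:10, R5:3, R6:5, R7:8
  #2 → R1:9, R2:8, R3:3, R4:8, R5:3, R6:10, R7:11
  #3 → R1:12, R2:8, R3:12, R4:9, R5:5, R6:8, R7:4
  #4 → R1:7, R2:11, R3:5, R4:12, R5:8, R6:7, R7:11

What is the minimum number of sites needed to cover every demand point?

2

Coverage sets (demand points within 8 of each site):
  #1: {R1, R5, R6, R7}
  #2: {R2, R3, R4, R5}
  #3: {R2, R5, R6, R7}
  #4: {R1, R3, R5, R6}
No single site covers all 7 demand points.
But {#1, #2} covers everything, so the minimum is 2.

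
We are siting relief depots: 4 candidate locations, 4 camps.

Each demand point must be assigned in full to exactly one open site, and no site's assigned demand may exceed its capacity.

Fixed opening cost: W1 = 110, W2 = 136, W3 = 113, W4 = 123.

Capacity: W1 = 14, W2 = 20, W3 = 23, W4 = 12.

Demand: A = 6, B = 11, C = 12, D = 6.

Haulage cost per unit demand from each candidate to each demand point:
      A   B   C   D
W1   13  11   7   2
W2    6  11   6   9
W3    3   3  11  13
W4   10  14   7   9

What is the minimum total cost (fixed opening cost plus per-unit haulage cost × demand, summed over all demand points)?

426

Open {W2, W3}; cheapest assignment that respects the capacities:
  W2 (cap 20, load 18): C, D — cost 12×6 + 6×9 = 126
  W3 (cap 23, load 17): A, B — cost 6×3 + 11×3 = 51
  Shipping 177, fixed 249 → total 426.
  Any other capacity-feasible assignment to {W2, W3} ships for at least 177.
Compare {W1, W3}: its best feasible assignment gives total 436.
Compare {W3, W4}: its best feasible assignment gives total 449.
Every other set of open sites that can feasibly serve all demand totals ≥ 436 even under its best assignment. Minimum: 426.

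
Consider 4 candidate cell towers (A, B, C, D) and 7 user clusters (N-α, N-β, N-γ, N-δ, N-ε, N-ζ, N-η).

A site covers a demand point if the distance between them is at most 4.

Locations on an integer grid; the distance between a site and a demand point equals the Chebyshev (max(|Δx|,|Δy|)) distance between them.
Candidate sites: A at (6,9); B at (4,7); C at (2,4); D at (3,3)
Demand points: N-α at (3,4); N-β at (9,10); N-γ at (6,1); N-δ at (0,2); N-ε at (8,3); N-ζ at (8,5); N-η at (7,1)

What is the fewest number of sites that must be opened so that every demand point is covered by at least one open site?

Coverage sets (demand points within 4 of each site):
  A: {N-β, N-ζ}
  B: {N-α, N-ε, N-ζ}
  C: {N-α, N-γ, N-δ}
  D: {N-α, N-γ, N-δ, N-η}
No 2 sites suffice: every size-2 union leaves at least one demand point uncovered.
But {A, B, D} covers everything, so the minimum is 3.

3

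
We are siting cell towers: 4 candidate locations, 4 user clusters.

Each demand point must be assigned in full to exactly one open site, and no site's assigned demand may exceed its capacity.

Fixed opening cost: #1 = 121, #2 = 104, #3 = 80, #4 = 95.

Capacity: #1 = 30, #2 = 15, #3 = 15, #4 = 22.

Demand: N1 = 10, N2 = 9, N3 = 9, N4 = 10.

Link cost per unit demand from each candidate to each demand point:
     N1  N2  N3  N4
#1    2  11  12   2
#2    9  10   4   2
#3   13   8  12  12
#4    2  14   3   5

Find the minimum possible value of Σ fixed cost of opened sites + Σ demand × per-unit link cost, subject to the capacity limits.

382

Open {#1, #4}; cheapest assignment that respects the capacities:
  #1 (cap 30, load 29): N1, N2, N4 — cost 10×2 + 9×11 + 10×2 = 139
  #4 (cap 22, load 9): N3 — cost 9×3 = 27
  Shipping 166, fixed 216 → total 382.
  Any other capacity-feasible assignment to {#1, #4} ships for at least 166.
Compare {#1, #2}: its best feasible assignment gives total 400.
Compare {#2, #3, #4}: its best feasible assignment gives total 418.
Every other set of open sites that can feasibly serve all demand totals ≥ 400 even under its best assignment. Minimum: 382.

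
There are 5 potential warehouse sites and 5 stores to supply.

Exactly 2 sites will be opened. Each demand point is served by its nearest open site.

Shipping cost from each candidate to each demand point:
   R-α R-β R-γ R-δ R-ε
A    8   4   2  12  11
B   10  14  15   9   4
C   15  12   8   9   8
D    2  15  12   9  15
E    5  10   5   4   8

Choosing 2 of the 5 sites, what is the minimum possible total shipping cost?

Open {A, E}.
  R-α→E 5, R-β→A 4, R-γ→A 2, R-δ→E 4, R-ε→E 8  ⇒ total 23.
Compare {A, B}: total 27.
Compare {A, D}: total 28.
No size-2 selection does better; minimum is 23.

23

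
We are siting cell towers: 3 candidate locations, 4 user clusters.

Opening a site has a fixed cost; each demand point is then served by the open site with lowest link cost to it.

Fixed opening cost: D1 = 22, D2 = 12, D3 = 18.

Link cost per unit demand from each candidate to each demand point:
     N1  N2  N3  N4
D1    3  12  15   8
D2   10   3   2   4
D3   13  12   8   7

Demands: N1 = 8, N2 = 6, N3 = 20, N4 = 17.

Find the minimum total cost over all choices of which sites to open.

184

Open {D1, D2}: assign each demand point to its cheapest open site.
  N1→D1 8×3=24, N2→D2 6×3=18, N3→D2 20×2=40, N4→D2 17×4=68
  link cost 150, fixed 34 → total 184.
Compare {D1, D2, D3}: link cost 150 + fixed 52 = 202.
Compare {D2}: link cost 206 + fixed 12 = 218.
Compare {D2, D3}: link cost 206 + fixed 30 = 236.
All other subsets cost ≥ 202. Minimum total cost: 184.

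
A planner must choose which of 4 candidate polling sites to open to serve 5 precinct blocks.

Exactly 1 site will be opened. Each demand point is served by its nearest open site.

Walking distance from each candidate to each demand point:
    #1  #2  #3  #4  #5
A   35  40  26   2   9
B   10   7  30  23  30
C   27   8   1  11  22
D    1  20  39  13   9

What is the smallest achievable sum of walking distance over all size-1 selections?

69

Open {C}.
  #1→C 27, #2→C 8, #3→C 1, #4→C 11, #5→C 22  ⇒ total 69.
Compare {D}: total 82.
Compare {B}: total 100.
No size-1 selection does better; minimum is 69.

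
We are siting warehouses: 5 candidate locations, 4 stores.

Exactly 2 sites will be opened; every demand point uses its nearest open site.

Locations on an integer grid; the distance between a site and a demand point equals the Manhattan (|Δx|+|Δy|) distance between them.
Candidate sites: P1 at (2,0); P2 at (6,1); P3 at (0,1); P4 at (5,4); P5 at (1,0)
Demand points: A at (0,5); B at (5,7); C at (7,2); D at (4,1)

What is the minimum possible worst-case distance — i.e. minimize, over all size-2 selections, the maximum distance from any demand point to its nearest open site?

Open {P3, P4}.
  Farthest demand point is A at distance 4 (to P3); all others are ≤ 4.
With {P1, P4} the worst case is 6.
With {P2, P4} the worst case is 6.
No size-2 selection achieves below 4.

4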